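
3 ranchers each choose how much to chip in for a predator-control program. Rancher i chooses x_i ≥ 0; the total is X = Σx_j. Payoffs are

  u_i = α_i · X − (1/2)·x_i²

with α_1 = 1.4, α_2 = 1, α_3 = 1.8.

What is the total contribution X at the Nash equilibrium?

4.2

Rancher i's FOC: ∂u_i/∂x_i = α_i − x_i = 0, so x_i* = α_i.
NE contributions = (1.4, 1, 1.8); X = 4.2.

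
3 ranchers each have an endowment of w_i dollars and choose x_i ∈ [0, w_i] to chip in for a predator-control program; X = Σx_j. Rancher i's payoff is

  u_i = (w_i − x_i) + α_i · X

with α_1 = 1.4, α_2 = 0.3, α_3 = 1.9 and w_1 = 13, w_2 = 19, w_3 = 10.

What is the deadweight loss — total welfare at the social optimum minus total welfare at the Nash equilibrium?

∂u_i/∂x_i = α_i − 1, so rancher i contributes w_i if α_i > 1, else 0.
α_i > 1 for i ∈ {1, 3}; NE contributions (13, 0, 10), X = 23.
W^NE = Σw_i − X^NE + (Σα_i)·X^NE = 42 + 2.6·23 = 101.8.
Planner: ∂(Σu_j)/∂x_i = Σα_j − 1 = 2.6 > 0, so everyone contributes w_i; X^SO = 42, W^SO = 42 + 2.6·42 = 151.2.
Deadweight loss = 49.4.

49.4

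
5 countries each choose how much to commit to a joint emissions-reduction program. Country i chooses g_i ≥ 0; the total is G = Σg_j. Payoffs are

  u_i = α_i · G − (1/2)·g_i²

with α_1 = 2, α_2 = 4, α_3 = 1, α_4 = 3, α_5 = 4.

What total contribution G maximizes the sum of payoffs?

70

Planner FOC: ∂(Σu_j)/∂g_i = (Σα_j) − g_i = 0, so g_i^SO = Σα_j = 14 for every i; G^SO = 70.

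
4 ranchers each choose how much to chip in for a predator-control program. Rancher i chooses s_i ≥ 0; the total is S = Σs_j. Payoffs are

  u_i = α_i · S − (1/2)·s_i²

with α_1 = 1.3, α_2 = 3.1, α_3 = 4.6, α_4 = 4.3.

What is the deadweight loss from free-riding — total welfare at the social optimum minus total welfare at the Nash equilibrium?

202.365

Rancher i's FOC: ∂u_i/∂s_i = α_i − s_i = 0, so s_i* = α_i.
NE contributions = (1.3, 3.1, 4.6, 4.3); S = 13.3.
W^NE = (Σα)·S − ½Σα_i² = 13.3² − ½·50.95 = 151.415.
Planner sets s_i = Σα_j = 13.3 for every i, so S^SO = 4·13.3 = 53.2.
W^SO = (Σα)·S^SO − ½·4·(Σα)² = (4/2)·13.3² = 353.78.
Deadweight loss = W^SO − W^NE = 202.365.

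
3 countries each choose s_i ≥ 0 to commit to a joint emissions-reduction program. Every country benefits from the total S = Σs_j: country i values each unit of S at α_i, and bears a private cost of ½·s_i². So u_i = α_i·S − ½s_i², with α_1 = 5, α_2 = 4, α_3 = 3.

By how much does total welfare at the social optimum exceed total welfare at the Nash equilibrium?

97

Country i's FOC: ∂u_i/∂s_i = α_i − s_i = 0, so s_i* = α_i.
NE contributions = (5, 4, 3); S = 12.
W^NE = (Σα)·S − ½Σα_i² = 12² − ½·50 = 119.
Planner sets s_i = Σα_j = 12 for every i, so S^SO = 3·12 = 36.
W^SO = (Σα)·S^SO − ½·3·(Σα)² = (3/2)·12² = 216.
Deadweight loss = W^SO − W^NE = 97.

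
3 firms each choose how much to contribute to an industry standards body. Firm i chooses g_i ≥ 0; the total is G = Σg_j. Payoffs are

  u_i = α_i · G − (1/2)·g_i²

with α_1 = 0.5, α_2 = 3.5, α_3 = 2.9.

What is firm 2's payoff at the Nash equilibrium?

18.025

Firm i's FOC: ∂u_i/∂g_i = α_i − g_i = 0, so g_i* = α_i.
NE contributions = (0.5, 3.5, 2.9); G = 6.9.
u_2 = α_2·G − ½·(g_2)² = 3.5·6.9 − ½·3.5² = 18.025.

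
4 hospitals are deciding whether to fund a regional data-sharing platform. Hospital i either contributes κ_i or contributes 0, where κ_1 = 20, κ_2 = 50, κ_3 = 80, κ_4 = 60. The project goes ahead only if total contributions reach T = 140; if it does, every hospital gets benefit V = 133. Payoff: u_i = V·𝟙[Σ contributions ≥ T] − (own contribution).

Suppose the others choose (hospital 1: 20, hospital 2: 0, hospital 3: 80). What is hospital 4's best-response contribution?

Others' total = 100. Contributing 60 brings total to 160 ≥ 140: gain V − κ_4 = 73.
Best response: 60.

60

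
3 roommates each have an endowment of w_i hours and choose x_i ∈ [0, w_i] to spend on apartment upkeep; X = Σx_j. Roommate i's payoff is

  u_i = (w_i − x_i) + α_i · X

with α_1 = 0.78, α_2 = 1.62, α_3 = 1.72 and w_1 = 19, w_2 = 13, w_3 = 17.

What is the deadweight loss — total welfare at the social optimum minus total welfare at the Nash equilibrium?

59.28

∂u_i/∂x_i = α_i − 1, so roommate i contributes w_i if α_i > 1, else 0.
α_i > 1 for i ∈ {2, 3}; NE contributions (0, 13, 17), X = 30.
W^NE = Σw_i − X^NE + (Σα_i)·X^NE = 49 + 3.12·30 = 142.6.
Planner: ∂(Σu_j)/∂x_i = Σα_j − 1 = 3.12 > 0, so everyone contributes w_i; X^SO = 49, W^SO = 49 + 3.12·49 = 201.88.
Deadweight loss = 59.28.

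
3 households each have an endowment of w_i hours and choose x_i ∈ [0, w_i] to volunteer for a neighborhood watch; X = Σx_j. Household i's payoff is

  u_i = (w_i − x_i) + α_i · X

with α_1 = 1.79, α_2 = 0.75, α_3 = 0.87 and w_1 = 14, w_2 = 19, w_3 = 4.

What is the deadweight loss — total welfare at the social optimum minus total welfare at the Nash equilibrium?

∂u_i/∂x_i = α_i − 1, so household i contributes w_i if α_i > 1, else 0.
α_i > 1 for i ∈ {1}; NE contributions (14, 0, 0), X = 14.
W^NE = Σw_i − X^NE + (Σα_i)·X^NE = 37 + 2.41·14 = 70.74.
Planner: ∂(Σu_j)/∂x_i = Σα_j − 1 = 2.41 > 0, so everyone contributes w_i; X^SO = 37, W^SO = 37 + 2.41·37 = 126.17.
Deadweight loss = 55.43.

55.43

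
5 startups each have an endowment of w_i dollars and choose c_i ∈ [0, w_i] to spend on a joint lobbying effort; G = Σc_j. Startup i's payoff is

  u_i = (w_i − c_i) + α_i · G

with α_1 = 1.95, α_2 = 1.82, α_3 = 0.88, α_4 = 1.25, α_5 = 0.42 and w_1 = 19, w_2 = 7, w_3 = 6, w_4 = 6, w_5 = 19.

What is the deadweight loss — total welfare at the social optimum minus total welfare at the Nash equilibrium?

133

∂u_i/∂c_i = α_i − 1, so startup i contributes w_i if α_i > 1, else 0.
α_i > 1 for i ∈ {1, 2, 4}; NE contributions (19, 7, 0, 6, 0), G = 32.
W^NE = Σw_i − G^NE + (Σα_i)·G^NE = 57 + 5.32·32 = 227.24.
Planner: ∂(Σu_j)/∂c_i = Σα_j − 1 = 5.32 > 0, so everyone contributes w_i; G^SO = 57, W^SO = 57 + 5.32·57 = 360.24.
Deadweight loss = 133.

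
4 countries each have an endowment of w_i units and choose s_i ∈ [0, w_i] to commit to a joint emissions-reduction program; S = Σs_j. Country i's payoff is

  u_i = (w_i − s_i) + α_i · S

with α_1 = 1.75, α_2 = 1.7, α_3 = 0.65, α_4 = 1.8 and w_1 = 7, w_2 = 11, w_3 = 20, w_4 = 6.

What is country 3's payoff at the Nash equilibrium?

∂u_i/∂s_i = α_i − 1, so country i contributes w_i if α_i > 1, else 0.
α_i > 1 for i ∈ {1, 2, 4}; NE contributions (7, 11, 0, 6), S = 24.
u_3 = (20 − 0) + 0.65·24 = 35.6.

35.6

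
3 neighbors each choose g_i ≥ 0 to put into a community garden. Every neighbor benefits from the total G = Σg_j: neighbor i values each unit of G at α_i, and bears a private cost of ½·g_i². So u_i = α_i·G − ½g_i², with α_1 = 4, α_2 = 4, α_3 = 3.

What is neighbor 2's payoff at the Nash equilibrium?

Neighbor i's FOC: ∂u_i/∂g_i = α_i − g_i = 0, so g_i* = α_i.
NE contributions = (4, 4, 3); G = 11.
u_2 = α_2·G − ½·(g_2)² = 4·11 − ½·4² = 36.

36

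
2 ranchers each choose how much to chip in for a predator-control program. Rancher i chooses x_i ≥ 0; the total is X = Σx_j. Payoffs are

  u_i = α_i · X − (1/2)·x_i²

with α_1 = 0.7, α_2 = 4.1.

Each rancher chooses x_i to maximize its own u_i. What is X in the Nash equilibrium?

Rancher i's FOC: ∂u_i/∂x_i = α_i − x_i = 0, so x_i* = α_i.
NE contributions = (0.7, 4.1); X = 4.8.

4.8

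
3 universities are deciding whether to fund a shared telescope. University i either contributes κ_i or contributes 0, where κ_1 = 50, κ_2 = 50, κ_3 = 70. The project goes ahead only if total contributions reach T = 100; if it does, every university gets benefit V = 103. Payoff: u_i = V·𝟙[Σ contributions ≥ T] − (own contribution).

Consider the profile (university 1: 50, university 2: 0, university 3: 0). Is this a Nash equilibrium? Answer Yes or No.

No

Total = 50 < 100: not provided.
University 1 (pledges 50, payoff -50): dropping to 0 → total 0, payoff 0. Profitable deviation.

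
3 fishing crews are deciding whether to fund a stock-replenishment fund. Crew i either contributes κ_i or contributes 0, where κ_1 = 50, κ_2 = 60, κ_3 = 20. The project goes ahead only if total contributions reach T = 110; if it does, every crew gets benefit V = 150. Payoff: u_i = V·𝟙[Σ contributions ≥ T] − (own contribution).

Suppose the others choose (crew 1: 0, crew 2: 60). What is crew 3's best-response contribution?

0

Others' total = 60. Even contributing 20 gives 80 < 110: no benefit either way.
Best response: 0.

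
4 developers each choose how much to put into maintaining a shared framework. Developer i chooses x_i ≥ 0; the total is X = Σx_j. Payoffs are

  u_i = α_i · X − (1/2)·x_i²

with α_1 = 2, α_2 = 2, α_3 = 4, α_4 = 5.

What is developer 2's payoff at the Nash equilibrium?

24

Developer i's FOC: ∂u_i/∂x_i = α_i − x_i = 0, so x_i* = α_i.
NE contributions = (2, 2, 4, 5); X = 13.
u_2 = α_2·X − ½·(x_2)² = 2·13 − ½·2² = 24.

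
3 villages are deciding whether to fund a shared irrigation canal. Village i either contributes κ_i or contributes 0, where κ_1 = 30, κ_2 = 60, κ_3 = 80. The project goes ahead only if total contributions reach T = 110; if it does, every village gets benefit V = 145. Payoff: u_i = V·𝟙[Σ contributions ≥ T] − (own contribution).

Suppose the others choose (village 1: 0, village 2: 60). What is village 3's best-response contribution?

Others' total = 60. Contributing 80 brings total to 140 ≥ 110: gain V − κ_3 = 65.
Best response: 80.

80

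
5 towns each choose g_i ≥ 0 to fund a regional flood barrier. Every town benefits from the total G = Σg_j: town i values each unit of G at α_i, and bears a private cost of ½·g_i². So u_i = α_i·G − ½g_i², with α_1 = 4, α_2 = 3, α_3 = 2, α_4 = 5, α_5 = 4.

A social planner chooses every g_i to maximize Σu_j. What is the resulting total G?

Planner FOC: ∂(Σu_j)/∂g_i = (Σα_j) − g_i = 0, so g_i^SO = Σα_j = 18 for every i; G^SO = 90.

90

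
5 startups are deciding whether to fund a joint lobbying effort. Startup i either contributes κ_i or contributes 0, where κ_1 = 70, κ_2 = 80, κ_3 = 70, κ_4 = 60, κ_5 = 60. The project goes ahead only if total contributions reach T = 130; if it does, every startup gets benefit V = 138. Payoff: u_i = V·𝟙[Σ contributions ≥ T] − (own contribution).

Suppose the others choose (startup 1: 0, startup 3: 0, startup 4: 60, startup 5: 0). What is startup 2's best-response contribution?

80

Others' total = 60. Contributing 80 brings total to 140 ≥ 130: gain V − κ_2 = 58.
Best response: 80.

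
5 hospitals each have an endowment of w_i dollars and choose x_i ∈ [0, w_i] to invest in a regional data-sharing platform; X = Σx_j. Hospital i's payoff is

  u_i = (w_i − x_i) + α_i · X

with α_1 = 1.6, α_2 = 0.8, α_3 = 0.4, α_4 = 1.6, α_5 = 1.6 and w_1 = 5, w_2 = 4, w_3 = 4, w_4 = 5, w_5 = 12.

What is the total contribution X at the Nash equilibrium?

22

∂u_i/∂x_i = α_i − 1, so hospital i contributes w_i if α_i > 1, else 0.
α_i > 1 for i ∈ {1, 4, 5}; NE contributions (5, 0, 0, 5, 12), X = 22.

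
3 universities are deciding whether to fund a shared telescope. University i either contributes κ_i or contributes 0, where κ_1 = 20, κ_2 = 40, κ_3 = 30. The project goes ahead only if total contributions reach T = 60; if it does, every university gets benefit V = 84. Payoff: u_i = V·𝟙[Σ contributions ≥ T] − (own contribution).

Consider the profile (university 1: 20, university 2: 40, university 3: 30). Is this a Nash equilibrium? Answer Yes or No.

No

Total = 90 ≥ 60: provided.
University 1 (pledges 20, payoff 64): dropping to 0 → total 70, payoff 84. Profitable deviation.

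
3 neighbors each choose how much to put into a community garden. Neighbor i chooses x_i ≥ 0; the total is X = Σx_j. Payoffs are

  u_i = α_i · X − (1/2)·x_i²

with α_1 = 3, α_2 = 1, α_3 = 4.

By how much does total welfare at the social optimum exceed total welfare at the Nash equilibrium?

45

Neighbor i's FOC: ∂u_i/∂x_i = α_i − x_i = 0, so x_i* = α_i.
NE contributions = (3, 1, 4); X = 8.
W^NE = (Σα)·X − ½Σα_i² = 8² − ½·26 = 51.
Planner sets x_i = Σα_j = 8 for every i, so X^SO = 3·8 = 24.
W^SO = (Σα)·X^SO − ½·3·(Σα)² = (3/2)·8² = 96.
Deadweight loss = W^SO − W^NE = 45.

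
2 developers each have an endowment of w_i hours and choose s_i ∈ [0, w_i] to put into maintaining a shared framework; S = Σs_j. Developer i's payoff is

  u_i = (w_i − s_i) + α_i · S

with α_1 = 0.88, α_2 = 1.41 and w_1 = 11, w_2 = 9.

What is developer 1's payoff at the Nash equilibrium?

∂u_i/∂s_i = α_i − 1, so developer i contributes w_i if α_i > 1, else 0.
α_i > 1 for i ∈ {2}; NE contributions (0, 9), S = 9.
u_1 = (11 − 0) + 0.88·9 = 18.92.

18.92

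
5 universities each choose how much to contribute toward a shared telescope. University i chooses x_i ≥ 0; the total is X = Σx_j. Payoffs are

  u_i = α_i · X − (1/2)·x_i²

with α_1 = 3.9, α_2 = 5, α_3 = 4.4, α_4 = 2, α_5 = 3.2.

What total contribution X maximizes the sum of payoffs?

Planner FOC: ∂(Σu_j)/∂x_i = (Σα_j) − x_i = 0, so x_i^SO = Σα_j = 18.5 for every i; X^SO = 92.5.

92.5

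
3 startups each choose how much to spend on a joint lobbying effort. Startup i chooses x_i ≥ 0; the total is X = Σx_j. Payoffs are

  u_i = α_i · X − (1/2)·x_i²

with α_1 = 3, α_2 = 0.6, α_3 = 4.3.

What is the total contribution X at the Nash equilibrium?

7.9

Startup i's FOC: ∂u_i/∂x_i = α_i − x_i = 0, so x_i* = α_i.
NE contributions = (3, 0.6, 4.3); X = 7.9.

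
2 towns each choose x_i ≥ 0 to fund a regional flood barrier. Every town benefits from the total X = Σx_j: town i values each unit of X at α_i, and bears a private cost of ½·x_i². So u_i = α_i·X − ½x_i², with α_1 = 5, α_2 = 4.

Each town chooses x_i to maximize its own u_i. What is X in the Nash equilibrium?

9

Town i's FOC: ∂u_i/∂x_i = α_i − x_i = 0, so x_i* = α_i.
NE contributions = (5, 4); X = 9.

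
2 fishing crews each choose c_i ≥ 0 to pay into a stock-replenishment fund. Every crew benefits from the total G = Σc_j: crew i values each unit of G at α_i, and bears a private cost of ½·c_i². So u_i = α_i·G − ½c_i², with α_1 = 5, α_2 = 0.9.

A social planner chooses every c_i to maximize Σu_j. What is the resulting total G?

11.8

Planner FOC: ∂(Σu_j)/∂c_i = (Σα_j) − c_i = 0, so c_i^SO = Σα_j = 5.9 for every i; G^SO = 11.8.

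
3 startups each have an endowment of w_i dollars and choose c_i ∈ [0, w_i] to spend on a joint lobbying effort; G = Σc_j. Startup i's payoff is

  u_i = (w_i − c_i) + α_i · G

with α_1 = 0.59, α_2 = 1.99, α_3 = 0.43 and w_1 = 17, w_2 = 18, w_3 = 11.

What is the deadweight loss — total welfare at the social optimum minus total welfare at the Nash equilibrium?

∂u_i/∂c_i = α_i − 1, so startup i contributes w_i if α_i > 1, else 0.
α_i > 1 for i ∈ {2}; NE contributions (0, 18, 0), G = 18.
W^NE = Σw_i − G^NE + (Σα_i)·G^NE = 46 + 2.01·18 = 82.18.
Planner: ∂(Σu_j)/∂c_i = Σα_j − 1 = 2.01 > 0, so everyone contributes w_i; G^SO = 46, W^SO = 46 + 2.01·46 = 138.46.
Deadweight loss = 56.28.

56.28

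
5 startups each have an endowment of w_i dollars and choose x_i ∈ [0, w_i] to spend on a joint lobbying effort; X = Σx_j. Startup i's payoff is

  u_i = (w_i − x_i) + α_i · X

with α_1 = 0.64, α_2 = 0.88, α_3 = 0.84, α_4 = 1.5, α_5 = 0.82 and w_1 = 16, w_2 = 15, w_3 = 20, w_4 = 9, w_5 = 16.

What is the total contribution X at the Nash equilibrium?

∂u_i/∂x_i = α_i − 1, so startup i contributes w_i if α_i > 1, else 0.
α_i > 1 for i ∈ {4}; NE contributions (0, 0, 0, 9, 0), X = 9.

9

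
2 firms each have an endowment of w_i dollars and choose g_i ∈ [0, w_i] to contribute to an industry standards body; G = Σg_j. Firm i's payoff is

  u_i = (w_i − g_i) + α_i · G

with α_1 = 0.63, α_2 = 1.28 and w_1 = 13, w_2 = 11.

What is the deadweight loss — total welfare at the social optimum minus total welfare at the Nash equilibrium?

∂u_i/∂g_i = α_i − 1, so firm i contributes w_i if α_i > 1, else 0.
α_i > 1 for i ∈ {2}; NE contributions (0, 11), G = 11.
W^NE = Σw_i − G^NE + (Σα_i)·G^NE = 24 + 0.91·11 = 34.01.
Planner: ∂(Σu_j)/∂g_i = Σα_j − 1 = 0.91 > 0, so everyone contributes w_i; G^SO = 24, W^SO = 24 + 0.91·24 = 45.84.
Deadweight loss = 11.83.

11.83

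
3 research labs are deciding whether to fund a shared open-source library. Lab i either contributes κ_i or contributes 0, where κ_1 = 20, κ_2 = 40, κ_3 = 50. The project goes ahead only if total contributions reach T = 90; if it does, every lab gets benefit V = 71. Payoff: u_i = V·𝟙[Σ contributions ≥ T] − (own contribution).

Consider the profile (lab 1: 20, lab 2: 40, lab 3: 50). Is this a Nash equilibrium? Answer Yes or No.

Total = 110 ≥ 90: provided.
Lab 1 (pledges 20, payoff 51): dropping to 0 → total 90, payoff 71. Profitable deviation.

No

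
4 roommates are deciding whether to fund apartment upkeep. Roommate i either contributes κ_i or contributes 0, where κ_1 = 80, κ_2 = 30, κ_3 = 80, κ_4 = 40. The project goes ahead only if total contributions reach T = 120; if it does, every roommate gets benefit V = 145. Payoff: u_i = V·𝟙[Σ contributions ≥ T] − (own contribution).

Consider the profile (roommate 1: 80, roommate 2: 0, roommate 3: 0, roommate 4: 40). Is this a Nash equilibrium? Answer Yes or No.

Total = 120 ≥ 120: provided.
Roommate 1 (pledges 80, payoff 65): dropping to 0 → total 40, payoff 0. No gain.
Roommate 2 (pledges 0, payoff 145): pledging 30 → total 150, payoff 115. No gain.
Roommate 3 (pledges 0, payoff 145): pledging 80 → total 200, payoff 65. No gain.
Roommate 4 (pledges 40, payoff 105): dropping to 0 → total 80, payoff 0. No gain.

Yes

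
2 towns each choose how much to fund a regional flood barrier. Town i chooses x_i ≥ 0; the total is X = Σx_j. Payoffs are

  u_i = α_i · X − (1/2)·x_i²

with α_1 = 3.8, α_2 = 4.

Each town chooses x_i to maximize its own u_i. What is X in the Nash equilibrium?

7.8

Town i's FOC: ∂u_i/∂x_i = α_i − x_i = 0, so x_i* = α_i.
NE contributions = (3.8, 4); X = 7.8.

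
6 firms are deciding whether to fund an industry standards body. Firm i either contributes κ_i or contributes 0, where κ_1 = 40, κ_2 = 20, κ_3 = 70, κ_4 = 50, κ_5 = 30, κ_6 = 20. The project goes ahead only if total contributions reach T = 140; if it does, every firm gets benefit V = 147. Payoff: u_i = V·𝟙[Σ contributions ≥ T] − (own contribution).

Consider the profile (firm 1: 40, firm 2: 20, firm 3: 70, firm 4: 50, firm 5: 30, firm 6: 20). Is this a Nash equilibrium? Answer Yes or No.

No

Total = 230 ≥ 140: provided.
Firm 1 (pledges 40, payoff 107): dropping to 0 → total 190, payoff 147. Profitable deviation.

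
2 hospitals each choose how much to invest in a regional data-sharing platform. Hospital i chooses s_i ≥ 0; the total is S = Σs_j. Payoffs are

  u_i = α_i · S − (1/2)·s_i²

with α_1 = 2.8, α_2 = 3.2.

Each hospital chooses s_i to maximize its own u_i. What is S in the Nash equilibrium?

Hospital i's FOC: ∂u_i/∂s_i = α_i − s_i = 0, so s_i* = α_i.
NE contributions = (2.8, 3.2); S = 6.

6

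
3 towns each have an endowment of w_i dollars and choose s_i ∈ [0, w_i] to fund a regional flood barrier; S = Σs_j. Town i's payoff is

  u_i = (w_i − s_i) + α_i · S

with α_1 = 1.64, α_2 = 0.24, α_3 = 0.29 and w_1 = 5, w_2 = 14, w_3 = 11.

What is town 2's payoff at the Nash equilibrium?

15.2

∂u_i/∂s_i = α_i − 1, so town i contributes w_i if α_i > 1, else 0.
α_i > 1 for i ∈ {1}; NE contributions (5, 0, 0), S = 5.
u_2 = (14 − 0) + 0.24·5 = 15.2.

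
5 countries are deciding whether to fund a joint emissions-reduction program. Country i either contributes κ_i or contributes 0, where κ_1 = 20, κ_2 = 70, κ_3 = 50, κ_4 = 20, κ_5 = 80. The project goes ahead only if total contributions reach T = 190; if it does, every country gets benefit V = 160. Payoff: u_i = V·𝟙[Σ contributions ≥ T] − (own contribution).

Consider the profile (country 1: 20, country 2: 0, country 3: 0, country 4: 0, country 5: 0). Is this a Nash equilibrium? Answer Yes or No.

No

Total = 20 < 190: not provided.
Country 1 (pledges 20, payoff -20): dropping to 0 → total 0, payoff 0. Profitable deviation.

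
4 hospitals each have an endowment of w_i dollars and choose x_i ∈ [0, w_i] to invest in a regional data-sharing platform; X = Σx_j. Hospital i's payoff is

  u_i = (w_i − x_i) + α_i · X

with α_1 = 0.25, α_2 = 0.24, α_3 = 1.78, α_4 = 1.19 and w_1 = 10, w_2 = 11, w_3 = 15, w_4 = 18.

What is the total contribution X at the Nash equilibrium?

33

∂u_i/∂x_i = α_i − 1, so hospital i contributes w_i if α_i > 1, else 0.
α_i > 1 for i ∈ {3, 4}; NE contributions (0, 0, 15, 18), X = 33.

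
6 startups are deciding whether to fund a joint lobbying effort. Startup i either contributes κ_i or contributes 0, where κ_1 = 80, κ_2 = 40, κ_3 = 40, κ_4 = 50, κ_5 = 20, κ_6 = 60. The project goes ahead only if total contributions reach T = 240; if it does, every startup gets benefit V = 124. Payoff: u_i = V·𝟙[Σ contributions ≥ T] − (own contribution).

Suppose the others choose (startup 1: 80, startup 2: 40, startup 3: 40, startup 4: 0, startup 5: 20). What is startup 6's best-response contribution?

60

Others' total = 180. Contributing 60 brings total to 240 ≥ 240: gain V − κ_6 = 64.
Best response: 60.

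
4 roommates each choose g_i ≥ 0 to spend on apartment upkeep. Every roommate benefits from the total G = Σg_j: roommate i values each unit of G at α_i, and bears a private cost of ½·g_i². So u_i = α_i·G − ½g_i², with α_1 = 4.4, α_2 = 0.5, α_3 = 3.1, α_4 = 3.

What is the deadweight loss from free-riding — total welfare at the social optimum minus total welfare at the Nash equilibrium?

Roommate i's FOC: ∂u_i/∂g_i = α_i − g_i = 0, so g_i* = α_i.
NE contributions = (4.4, 0.5, 3.1, 3); G = 11.
W^NE = (Σα)·G − ½Σα_i² = 11² − ½·38.22 = 101.89.
Planner sets g_i = Σα_j = 11 for every i, so G^SO = 4·11 = 44.
W^SO = (Σα)·G^SO − ½·4·(Σα)² = (4/2)·11² = 242.
Deadweight loss = W^SO − W^NE = 140.11.

140.11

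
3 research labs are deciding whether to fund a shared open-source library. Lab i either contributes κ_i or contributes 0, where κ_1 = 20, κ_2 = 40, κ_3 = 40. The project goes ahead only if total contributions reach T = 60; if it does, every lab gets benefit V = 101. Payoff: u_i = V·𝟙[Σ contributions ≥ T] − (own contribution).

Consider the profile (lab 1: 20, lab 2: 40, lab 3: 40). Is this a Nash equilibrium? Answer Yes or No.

No

Total = 100 ≥ 60: provided.
Lab 1 (pledges 20, payoff 81): dropping to 0 → total 80, payoff 101. Profitable deviation.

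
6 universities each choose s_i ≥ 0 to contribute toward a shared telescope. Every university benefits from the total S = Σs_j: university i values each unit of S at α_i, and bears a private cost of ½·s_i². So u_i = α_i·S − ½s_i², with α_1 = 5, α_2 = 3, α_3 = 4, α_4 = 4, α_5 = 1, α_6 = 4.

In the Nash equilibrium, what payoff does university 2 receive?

58.5

University i's FOC: ∂u_i/∂s_i = α_i − s_i = 0, so s_i* = α_i.
NE contributions = (5, 3, 4, 4, 1, 4); S = 21.
u_2 = α_2·S − ½·(s_2)² = 3·21 − ½·3² = 58.5.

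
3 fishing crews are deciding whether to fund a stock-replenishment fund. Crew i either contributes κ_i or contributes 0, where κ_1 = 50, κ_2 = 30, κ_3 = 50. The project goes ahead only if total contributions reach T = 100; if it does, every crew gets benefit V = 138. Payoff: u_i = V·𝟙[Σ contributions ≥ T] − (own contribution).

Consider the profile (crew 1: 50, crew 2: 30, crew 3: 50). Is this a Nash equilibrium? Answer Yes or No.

Total = 130 ≥ 100: provided.
Crew 1 (pledges 50, payoff 88): dropping to 0 → total 80, payoff 0. No gain.
Crew 2 (pledges 30, payoff 108): dropping to 0 → total 100, payoff 138. Profitable deviation.

No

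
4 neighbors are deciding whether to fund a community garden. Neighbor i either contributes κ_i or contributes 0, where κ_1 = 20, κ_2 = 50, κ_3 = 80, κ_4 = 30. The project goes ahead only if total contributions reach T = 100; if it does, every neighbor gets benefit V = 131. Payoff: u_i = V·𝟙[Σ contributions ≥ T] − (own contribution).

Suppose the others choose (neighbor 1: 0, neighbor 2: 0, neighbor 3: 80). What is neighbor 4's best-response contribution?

Others' total = 80. Contributing 30 brings total to 110 ≥ 100: gain V − κ_4 = 101.
Best response: 30.

30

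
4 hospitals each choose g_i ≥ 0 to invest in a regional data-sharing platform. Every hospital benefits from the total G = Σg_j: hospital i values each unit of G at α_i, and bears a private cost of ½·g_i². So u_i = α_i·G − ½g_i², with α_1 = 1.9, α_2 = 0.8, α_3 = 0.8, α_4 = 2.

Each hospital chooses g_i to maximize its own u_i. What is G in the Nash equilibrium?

Hospital i's FOC: ∂u_i/∂g_i = α_i − g_i = 0, so g_i* = α_i.
NE contributions = (1.9, 0.8, 0.8, 2); G = 5.5.

5.5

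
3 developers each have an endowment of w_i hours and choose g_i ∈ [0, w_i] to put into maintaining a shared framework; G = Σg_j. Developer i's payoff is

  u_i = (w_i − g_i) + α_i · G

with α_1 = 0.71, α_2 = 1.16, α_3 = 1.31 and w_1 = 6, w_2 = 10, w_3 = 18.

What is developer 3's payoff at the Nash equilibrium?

36.68

∂u_i/∂g_i = α_i − 1, so developer i contributes w_i if α_i > 1, else 0.
α_i > 1 for i ∈ {2, 3}; NE contributions (0, 10, 18), G = 28.
u_3 = (18 − 18) + 1.31·28 = 36.68.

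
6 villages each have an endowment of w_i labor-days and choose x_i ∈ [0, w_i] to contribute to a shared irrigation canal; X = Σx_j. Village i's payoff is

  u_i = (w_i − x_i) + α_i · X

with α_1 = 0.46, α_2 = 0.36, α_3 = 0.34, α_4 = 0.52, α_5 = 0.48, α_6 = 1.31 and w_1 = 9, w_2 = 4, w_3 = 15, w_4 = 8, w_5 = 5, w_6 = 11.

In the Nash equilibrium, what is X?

11

∂u_i/∂x_i = α_i − 1, so village i contributes w_i if α_i > 1, else 0.
α_i > 1 for i ∈ {6}; NE contributions (0, 0, 0, 0, 0, 11), X = 11.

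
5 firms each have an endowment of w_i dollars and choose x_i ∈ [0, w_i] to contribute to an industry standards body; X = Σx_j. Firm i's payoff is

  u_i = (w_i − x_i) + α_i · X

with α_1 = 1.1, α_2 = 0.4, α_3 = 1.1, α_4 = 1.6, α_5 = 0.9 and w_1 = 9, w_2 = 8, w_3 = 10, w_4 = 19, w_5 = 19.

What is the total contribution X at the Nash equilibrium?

∂u_i/∂x_i = α_i − 1, so firm i contributes w_i if α_i > 1, else 0.
α_i > 1 for i ∈ {1, 3, 4}; NE contributions (9, 0, 10, 19, 0), X = 38.

38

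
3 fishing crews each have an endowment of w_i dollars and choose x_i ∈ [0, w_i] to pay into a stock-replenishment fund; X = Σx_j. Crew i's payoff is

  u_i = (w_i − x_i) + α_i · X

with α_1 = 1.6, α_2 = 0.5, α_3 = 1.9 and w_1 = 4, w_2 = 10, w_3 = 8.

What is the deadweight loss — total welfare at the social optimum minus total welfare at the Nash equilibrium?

30

∂u_i/∂x_i = α_i − 1, so crew i contributes w_i if α_i > 1, else 0.
α_i > 1 for i ∈ {1, 3}; NE contributions (4, 0, 8), X = 12.
W^NE = Σw_i − X^NE + (Σα_i)·X^NE = 22 + 3·12 = 58.
Planner: ∂(Σu_j)/∂x_i = Σα_j − 1 = 3 > 0, so everyone contributes w_i; X^SO = 22, W^SO = 22 + 3·22 = 88.
Deadweight loss = 30.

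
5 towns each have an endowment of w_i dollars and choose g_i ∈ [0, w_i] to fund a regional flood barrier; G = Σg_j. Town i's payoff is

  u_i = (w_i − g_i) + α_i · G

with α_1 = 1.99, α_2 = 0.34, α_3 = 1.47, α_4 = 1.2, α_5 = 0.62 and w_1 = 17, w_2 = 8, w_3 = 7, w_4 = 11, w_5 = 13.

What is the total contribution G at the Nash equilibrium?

35

∂u_i/∂g_i = α_i − 1, so town i contributes w_i if α_i > 1, else 0.
α_i > 1 for i ∈ {1, 3, 4}; NE contributions (17, 0, 7, 11, 0), G = 35.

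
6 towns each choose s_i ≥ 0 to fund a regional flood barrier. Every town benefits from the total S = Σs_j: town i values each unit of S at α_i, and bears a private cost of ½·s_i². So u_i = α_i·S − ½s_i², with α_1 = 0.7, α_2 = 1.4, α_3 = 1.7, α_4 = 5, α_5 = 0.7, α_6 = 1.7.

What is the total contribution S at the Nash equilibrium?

11.2

Town i's FOC: ∂u_i/∂s_i = α_i − s_i = 0, so s_i* = α_i.
NE contributions = (0.7, 1.4, 1.7, 5, 0.7, 1.7); S = 11.2.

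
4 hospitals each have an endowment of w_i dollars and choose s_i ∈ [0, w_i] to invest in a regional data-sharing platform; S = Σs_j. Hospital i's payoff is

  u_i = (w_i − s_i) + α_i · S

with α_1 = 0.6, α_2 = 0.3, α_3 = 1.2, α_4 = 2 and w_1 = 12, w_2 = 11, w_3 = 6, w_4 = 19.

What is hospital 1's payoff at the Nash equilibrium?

27

∂u_i/∂s_i = α_i − 1, so hospital i contributes w_i if α_i > 1, else 0.
α_i > 1 for i ∈ {3, 4}; NE contributions (0, 0, 6, 19), S = 25.
u_1 = (12 − 0) + 0.6·25 = 27.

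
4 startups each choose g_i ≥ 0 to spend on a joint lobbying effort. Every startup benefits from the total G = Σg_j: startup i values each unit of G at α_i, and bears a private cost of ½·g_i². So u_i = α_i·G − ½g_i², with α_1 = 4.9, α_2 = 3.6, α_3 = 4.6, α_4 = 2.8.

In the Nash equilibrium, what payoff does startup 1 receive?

Startup i's FOC: ∂u_i/∂g_i = α_i − g_i = 0, so g_i* = α_i.
NE contributions = (4.9, 3.6, 4.6, 2.8); G = 15.9.
u_1 = α_1·G − ½·(g_1)² = 4.9·15.9 − ½·4.9² = 65.905.

65.905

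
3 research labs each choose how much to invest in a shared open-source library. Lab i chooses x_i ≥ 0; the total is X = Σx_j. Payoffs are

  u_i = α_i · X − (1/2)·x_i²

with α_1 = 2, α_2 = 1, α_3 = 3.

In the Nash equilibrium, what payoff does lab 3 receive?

Lab i's FOC: ∂u_i/∂x_i = α_i − x_i = 0, so x_i* = α_i.
NE contributions = (2, 1, 3); X = 6.
u_3 = α_3·X − ½·(x_3)² = 3·6 − ½·3² = 13.5.

13.5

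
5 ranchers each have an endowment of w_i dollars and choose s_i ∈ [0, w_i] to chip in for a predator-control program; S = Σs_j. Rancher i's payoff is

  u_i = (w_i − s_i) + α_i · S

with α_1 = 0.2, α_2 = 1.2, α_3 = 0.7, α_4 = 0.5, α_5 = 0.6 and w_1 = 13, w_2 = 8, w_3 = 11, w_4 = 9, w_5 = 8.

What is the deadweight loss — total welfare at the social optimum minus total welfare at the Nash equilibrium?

90.2

∂u_i/∂s_i = α_i − 1, so rancher i contributes w_i if α_i > 1, else 0.
α_i > 1 for i ∈ {2}; NE contributions (0, 8, 0, 0, 0), S = 8.
W^NE = Σw_i − S^NE + (Σα_i)·S^NE = 49 + 2.2·8 = 66.6.
Planner: ∂(Σu_j)/∂s_i = Σα_j − 1 = 2.2 > 0, so everyone contributes w_i; S^SO = 49, W^SO = 49 + 2.2·49 = 156.8.
Deadweight loss = 90.2.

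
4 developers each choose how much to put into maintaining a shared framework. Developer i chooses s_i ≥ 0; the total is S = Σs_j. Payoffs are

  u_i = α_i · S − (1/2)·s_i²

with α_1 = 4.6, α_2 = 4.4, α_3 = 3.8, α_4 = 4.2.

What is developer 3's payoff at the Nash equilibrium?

Developer i's FOC: ∂u_i/∂s_i = α_i − s_i = 0, so s_i* = α_i.
NE contributions = (4.6, 4.4, 3.8, 4.2); S = 17.
u_3 = α_3·S − ½·(s_3)² = 3.8·17 − ½·3.8² = 57.38.

57.38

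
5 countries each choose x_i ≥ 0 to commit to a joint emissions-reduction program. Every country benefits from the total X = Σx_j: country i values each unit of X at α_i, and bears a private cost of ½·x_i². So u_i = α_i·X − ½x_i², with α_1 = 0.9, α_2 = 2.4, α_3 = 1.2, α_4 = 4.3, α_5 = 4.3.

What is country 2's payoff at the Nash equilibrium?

28.56

Country i's FOC: ∂u_i/∂x_i = α_i − x_i = 0, so x_i* = α_i.
NE contributions = (0.9, 2.4, 1.2, 4.3, 4.3); X = 13.1.
u_2 = α_2·X − ½·(x_2)² = 2.4·13.1 − ½·2.4² = 28.56.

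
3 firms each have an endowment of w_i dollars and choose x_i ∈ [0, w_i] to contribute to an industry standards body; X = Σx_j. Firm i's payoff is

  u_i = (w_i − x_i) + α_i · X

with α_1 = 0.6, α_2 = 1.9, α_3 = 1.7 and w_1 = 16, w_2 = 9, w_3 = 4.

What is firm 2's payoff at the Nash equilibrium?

24.7

∂u_i/∂x_i = α_i − 1, so firm i contributes w_i if α_i > 1, else 0.
α_i > 1 for i ∈ {2, 3}; NE contributions (0, 9, 4), X = 13.
u_2 = (9 − 9) + 1.9·13 = 24.7.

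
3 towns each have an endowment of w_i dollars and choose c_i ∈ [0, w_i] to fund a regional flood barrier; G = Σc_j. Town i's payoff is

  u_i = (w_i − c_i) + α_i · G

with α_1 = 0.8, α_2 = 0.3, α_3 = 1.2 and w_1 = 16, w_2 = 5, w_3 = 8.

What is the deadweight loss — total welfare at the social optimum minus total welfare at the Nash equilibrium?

∂u_i/∂c_i = α_i − 1, so town i contributes w_i if α_i > 1, else 0.
α_i > 1 for i ∈ {3}; NE contributions (0, 0, 8), G = 8.
W^NE = Σw_i − G^NE + (Σα_i)·G^NE = 29 + 1.3·8 = 39.4.
Planner: ∂(Σu_j)/∂c_i = Σα_j − 1 = 1.3 > 0, so everyone contributes w_i; G^SO = 29, W^SO = 29 + 1.3·29 = 66.7.
Deadweight loss = 27.3.

27.3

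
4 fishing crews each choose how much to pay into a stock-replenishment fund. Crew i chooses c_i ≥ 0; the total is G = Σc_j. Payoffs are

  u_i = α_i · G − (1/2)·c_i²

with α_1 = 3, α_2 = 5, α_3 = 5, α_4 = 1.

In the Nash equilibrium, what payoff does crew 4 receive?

13.5

Crew i's FOC: ∂u_i/∂c_i = α_i − c_i = 0, so c_i* = α_i.
NE contributions = (3, 5, 5, 1); G = 14.
u_4 = α_4·G − ½·(c_4)² = 1·14 − ½·1² = 13.5.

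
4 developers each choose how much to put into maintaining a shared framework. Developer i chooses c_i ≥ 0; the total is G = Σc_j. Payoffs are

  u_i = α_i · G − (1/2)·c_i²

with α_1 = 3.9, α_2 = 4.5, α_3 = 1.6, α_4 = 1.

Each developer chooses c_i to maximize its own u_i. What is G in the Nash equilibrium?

Developer i's FOC: ∂u_i/∂c_i = α_i − c_i = 0, so c_i* = α_i.
NE contributions = (3.9, 4.5, 1.6, 1); G = 11.

11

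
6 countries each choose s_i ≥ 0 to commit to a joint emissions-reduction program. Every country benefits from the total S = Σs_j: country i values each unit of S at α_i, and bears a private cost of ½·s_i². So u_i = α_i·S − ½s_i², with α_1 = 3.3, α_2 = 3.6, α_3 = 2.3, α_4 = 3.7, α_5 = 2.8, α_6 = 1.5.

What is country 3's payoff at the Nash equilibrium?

36.915

Country i's FOC: ∂u_i/∂s_i = α_i − s_i = 0, so s_i* = α_i.
NE contributions = (3.3, 3.6, 2.3, 3.7, 2.8, 1.5); S = 17.2.
u_3 = α_3·S − ½·(s_3)² = 2.3·17.2 − ½·2.3² = 36.915.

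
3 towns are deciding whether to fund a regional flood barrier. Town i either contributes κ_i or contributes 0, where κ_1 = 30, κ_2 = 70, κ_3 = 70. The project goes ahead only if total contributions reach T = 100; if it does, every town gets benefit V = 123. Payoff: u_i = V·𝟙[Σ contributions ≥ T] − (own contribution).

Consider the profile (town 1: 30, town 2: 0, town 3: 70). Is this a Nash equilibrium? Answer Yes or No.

Yes

Total = 100 ≥ 100: provided.
Town 1 (pledges 30, payoff 93): dropping to 0 → total 70, payoff 0. No gain.
Town 2 (pledges 0, payoff 123): pledging 70 → total 170, payoff 53. No gain.
Town 3 (pledges 70, payoff 53): dropping to 0 → total 30, payoff 0. No gain.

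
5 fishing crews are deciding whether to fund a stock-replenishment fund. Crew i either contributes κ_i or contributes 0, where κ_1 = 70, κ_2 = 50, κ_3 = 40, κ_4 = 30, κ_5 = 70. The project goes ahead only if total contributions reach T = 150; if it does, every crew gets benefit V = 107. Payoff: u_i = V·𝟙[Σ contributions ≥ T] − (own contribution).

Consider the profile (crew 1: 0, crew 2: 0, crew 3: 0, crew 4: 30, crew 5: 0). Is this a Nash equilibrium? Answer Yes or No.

Total = 30 < 150: not provided.
Crew 1 (pledges 0, payoff 0): pledging 70 → total 100, payoff -70. No gain.
Crew 2 (pledges 0, payoff 0): pledging 50 → total 80, payoff -50. No gain.
Crew 3 (pledges 0, payoff 0): pledging 40 → total 70, payoff -40. No gain.
Crew 4 (pledges 30, payoff -30): dropping to 0 → total 0, payoff 0. Profitable deviation.

No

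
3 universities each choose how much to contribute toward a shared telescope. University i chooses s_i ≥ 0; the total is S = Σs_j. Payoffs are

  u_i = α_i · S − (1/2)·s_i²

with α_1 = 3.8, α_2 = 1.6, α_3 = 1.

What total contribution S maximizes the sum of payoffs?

19.2

Planner FOC: ∂(Σu_j)/∂s_i = (Σα_j) − s_i = 0, so s_i^SO = Σα_j = 6.4 for every i; S^SO = 19.2.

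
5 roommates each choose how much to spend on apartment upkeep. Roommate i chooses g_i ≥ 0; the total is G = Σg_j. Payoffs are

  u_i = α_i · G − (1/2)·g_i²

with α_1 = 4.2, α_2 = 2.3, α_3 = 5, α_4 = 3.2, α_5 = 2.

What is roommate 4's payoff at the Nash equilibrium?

48.32

Roommate i's FOC: ∂u_i/∂g_i = α_i − g_i = 0, so g_i* = α_i.
NE contributions = (4.2, 2.3, 5, 3.2, 2); G = 16.7.
u_4 = α_4·G − ½·(g_4)² = 3.2·16.7 − ½·3.2² = 48.32.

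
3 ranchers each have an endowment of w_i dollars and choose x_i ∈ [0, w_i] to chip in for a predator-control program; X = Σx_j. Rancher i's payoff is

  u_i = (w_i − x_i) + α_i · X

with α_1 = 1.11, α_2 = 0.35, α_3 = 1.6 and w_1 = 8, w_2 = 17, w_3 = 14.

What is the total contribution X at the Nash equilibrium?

∂u_i/∂x_i = α_i − 1, so rancher i contributes w_i if α_i > 1, else 0.
α_i > 1 for i ∈ {1, 3}; NE contributions (8, 0, 14), X = 22.

22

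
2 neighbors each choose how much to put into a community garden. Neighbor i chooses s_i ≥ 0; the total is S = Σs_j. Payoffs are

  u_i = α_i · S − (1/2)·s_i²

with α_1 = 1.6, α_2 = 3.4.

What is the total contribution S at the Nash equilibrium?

5

Neighbor i's FOC: ∂u_i/∂s_i = α_i − s_i = 0, so s_i* = α_i.
NE contributions = (1.6, 3.4); S = 5.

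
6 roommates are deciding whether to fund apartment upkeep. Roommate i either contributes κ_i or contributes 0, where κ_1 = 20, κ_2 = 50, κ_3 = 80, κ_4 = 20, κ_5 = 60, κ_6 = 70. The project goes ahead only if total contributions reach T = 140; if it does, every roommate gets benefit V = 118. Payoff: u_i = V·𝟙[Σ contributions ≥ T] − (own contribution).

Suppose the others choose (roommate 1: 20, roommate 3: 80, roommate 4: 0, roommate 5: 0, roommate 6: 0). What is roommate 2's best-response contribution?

Others' total = 100. Contributing 50 brings total to 150 ≥ 140: gain V − κ_2 = 68.
Best response: 50.

50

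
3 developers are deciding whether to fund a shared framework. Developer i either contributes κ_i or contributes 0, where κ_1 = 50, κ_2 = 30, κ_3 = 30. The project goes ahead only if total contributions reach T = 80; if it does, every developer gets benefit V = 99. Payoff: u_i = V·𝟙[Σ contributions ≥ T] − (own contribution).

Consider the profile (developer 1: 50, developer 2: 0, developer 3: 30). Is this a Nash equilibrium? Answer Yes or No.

Total = 80 ≥ 80: provided.
Developer 1 (pledges 50, payoff 49): dropping to 0 → total 30, payoff 0. No gain.
Developer 2 (pledges 0, payoff 99): pledging 30 → total 110, payoff 69. No gain.
Developer 3 (pledges 30, payoff 69): dropping to 0 → total 50, payoff 0. No gain.

Yes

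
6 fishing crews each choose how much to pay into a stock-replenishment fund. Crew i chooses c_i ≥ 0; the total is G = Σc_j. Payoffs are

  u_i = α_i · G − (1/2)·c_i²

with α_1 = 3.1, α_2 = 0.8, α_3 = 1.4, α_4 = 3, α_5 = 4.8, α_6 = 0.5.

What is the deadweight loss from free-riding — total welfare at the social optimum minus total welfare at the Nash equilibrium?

392.17

Crew i's FOC: ∂u_i/∂c_i = α_i − c_i = 0, so c_i* = α_i.
NE contributions = (3.1, 0.8, 1.4, 3, 4.8, 0.5); G = 13.6.
W^NE = (Σα)·G − ½Σα_i² = 13.6² − ½·44.5 = 162.71.
Planner sets c_i = Σα_j = 13.6 for every i, so G^SO = 6·13.6 = 81.6.
W^SO = (Σα)·G^SO − ½·6·(Σα)² = (6/2)·13.6² = 554.88.
Deadweight loss = W^SO − W^NE = 392.17.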